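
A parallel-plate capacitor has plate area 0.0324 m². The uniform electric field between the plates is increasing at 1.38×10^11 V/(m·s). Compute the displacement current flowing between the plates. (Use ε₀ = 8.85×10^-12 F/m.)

The displacement current is ε₀ times dΦ_E/dt = ε₀ A dE/dt = (8.85×10^-12)(0.0324)(1.38×10^11) = 0.0396 A.

0.0396 A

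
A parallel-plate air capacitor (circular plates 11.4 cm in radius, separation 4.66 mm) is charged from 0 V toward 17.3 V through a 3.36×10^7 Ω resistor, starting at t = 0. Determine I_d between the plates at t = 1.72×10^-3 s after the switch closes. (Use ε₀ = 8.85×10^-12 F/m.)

C = ε₀A/d = (8.85×10^-12)(0.04083)/(4.66×10^-3) = 7.754×10^-11 F, so τ = RC = 2.605×10^-3 s.
The conduction current is I(t) = (V₀/R) e^(−t/τ), and the displacement current between the plates equals it.
t/τ = 0.6603; I_d = (17.3/3.36×10^7) · e^(−0.6603) = (5.149×10^-7)(0.5167) = 2.66×10^-7 A.

2.66×10^-7 A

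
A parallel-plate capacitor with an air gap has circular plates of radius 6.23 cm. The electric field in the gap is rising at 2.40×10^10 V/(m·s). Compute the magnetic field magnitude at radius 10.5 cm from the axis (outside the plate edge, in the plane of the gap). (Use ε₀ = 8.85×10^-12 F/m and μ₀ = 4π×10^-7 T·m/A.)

I_d = ε₀ dΦ_E/dt = ε₀ πR² (dE/dt) = (8.85×10^-12)(0.01219)(2.40×10^10) = 2.589×10^-3 A through the full plate area.
Outside the plates the loop encloses all of I_d, so B·2πr = μ₀ I_d and B = 4.93×10^-9 T.

4.93×10^-9 T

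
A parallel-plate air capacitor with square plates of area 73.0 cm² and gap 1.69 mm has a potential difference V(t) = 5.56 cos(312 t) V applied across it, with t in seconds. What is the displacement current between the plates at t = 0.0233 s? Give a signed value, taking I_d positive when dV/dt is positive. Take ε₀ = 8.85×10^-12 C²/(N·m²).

-5.53×10^-8 A

C = ε₀A/d = (8.85×10^-12)(7.30×10^-3)/(1.69×10^-3) = 3.823×10^-11 F. dV/dt = V₀ω·−sin(ωt); at ωt = 7.2696 rad this factor is -0.8341.
I_d = C dV/dt = (3.823×10^-11)(5.56)(312)(-0.8341) = -5.53×10^-8 A.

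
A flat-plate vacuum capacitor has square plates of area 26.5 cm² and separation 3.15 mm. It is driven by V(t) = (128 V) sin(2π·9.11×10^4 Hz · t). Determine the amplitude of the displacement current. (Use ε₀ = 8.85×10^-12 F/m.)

5.45×10^-4 A

C = ε₀A/d = (8.85×10^-12)(2.65×10^-3)/(3.15×10^-3) = 7.445×10^-12 F; ω = 2πf = 5.724×10^5 rad/s.
I_d = C dV/dt, so |I_d|_max = C V₀ ω = (7.445×10^-12)(128)(5.724×10^5) = 5.45×10^-4 A.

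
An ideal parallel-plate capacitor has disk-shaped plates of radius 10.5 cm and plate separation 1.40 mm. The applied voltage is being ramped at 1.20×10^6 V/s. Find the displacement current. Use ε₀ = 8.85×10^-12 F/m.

The field between the plates is E = V/d, so dE/dt = (1.20×10^6)/(1.40×10^-3 m) = 8.571×10^8 V/(m·s).
I_d = ε₀ A (dE/dt) = (8.85×10^-12)(0.03464)(8.571×10^8) = 2.63×10^-4 A.

2.63×10^-4 A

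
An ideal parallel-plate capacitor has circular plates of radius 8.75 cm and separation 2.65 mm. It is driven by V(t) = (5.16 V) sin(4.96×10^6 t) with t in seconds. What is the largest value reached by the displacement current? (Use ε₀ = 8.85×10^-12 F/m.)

The displacement current equals the conduction current C dV/dt, which peaks at C V₀ ω.
With C = ε₀A/d = (8.85×10^-12)(0.02405)/(2.65×10^-3) = 8.032×10^-11 F and ω = 4.96×10^6 rad/s, I_d,max = (8.032×10^-11)(5.16)(4.96×10^6) = 2.06×10^-3 A.

2.06×10^-3 A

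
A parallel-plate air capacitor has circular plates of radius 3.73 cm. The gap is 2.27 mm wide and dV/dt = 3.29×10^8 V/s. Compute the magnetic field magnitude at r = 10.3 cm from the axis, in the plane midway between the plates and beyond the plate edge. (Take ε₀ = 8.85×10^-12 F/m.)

1.09×10^-8 T

I_d = C dV/dt with C = ε₀πR²/d = 1.704×10^-11 F, so I_d = (1.704×10^-11)(3.29×10^8) = 5.606×10^-3 A.
Outside the plates the loop encloses all of I_d, so B·2πr = μ₀ I_d and B = 1.09×10^-8 T.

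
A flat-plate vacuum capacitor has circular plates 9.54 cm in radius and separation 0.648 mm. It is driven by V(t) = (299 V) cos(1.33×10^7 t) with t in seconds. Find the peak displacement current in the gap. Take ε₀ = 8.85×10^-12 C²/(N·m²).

1.55 A

C = ε₀A/d = (8.85×10^-12)(0.02859)/(6.48×10^-4) = 3.905×10^-10 F; ω = 1.33×10^7 rad/s.
I_d = C dV/dt, so |I_d|_max = C V₀ ω = (3.905×10^-10)(299)(1.33×10^7) = 1.55 A.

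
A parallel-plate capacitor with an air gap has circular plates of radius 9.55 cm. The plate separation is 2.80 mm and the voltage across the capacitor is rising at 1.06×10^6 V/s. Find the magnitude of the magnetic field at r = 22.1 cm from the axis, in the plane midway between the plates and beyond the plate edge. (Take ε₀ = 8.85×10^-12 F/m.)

I_d = C dV/dt with C = ε₀πR²/d = 9.055×10^-11 F, so I_d = (9.055×10^-11)(1.06×10^6) = 9.598×10^-5 A.
With r > R the enclosed displacement current is the full I_d; B = μ₀ I_d / (2πr) = 8.69×10^-11 T.

8.69×10^-11 T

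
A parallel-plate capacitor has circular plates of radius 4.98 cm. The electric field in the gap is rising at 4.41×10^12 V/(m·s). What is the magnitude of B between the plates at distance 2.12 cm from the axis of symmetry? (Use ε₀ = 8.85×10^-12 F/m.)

5.20×10^-7 T

Total displacement current: I_d = ε₀(πR²)(dE/dt) = (8.85×10^-12)(7.791×10^-3)(4.41×10^12) = 0.3041 A.
An Ampèrian loop of radius r encloses a fraction (r/R)² of I_d. Then B·2πr = μ₀ I_d (r/R)², giving B = μ₀ I_d r/(2πR²) = 5.20×10^-7 T.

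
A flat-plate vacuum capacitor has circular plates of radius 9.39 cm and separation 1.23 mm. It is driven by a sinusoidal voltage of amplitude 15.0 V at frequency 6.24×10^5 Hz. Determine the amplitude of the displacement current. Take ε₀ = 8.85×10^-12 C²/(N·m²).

0.0117 A

The displacement current equals the conduction current C dV/dt, which peaks at C V₀ ω.
With C = ε₀A/d = (8.85×10^-12)(0.02770)/(1.23×10^-3) = 1.993×10^-10 F and ω = 2πf = 3.921×10^6 rad/s, I_d,max = (1.993×10^-10)(15.0)(3.921×10^6) = 0.0117 A.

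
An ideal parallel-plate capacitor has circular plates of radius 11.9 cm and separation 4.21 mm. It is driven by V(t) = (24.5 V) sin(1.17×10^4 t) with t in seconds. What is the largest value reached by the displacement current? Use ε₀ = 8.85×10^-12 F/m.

2.68×10^-5 A

The displacement current equals the conduction current C dV/dt, which peaks at C V₀ ω.
With C = ε₀A/d = (8.85×10^-12)(0.04449)/(4.21×10^-3) = 9.352×10^-11 F and ω = 1.17×10^4 rad/s, I_d,max = (9.352×10^-11)(24.5)(1.17×10^4) = 2.68×10^-5 A.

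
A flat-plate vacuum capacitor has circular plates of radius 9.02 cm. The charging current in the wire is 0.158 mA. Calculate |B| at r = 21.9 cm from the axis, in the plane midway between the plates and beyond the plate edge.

1.44×10^-10 T

By continuity the displacement current in the gap matches the conduction current: I_d = 1.58×10^-4 A.
Outside the plates the loop encloses all of I_d, so B·2πr = μ₀ I_d and B = 1.44×10^-10 T.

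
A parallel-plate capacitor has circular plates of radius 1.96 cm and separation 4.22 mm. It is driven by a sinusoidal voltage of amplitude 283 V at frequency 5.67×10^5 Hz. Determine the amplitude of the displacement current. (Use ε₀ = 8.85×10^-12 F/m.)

2.55×10^-3 A

The displacement current equals the conduction current C dV/dt, which peaks at C V₀ ω.
With C = ε₀A/d = (8.85×10^-12)(1.207×10^-3)/(4.22×10^-3) = 2.531×10^-12 F and ω = 2πf = 3.563×10^6 rad/s, I_d,max = (2.531×10^-12)(283)(3.563×10^6) = 2.55×10^-3 A.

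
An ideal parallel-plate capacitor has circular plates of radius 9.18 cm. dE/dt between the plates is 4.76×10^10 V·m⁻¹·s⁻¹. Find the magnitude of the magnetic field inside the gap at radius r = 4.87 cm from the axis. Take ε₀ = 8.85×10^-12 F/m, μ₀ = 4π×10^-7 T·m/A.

1.29×10^-8 T

Total displacement current: I_d = ε₀(πR²)(dE/dt) = (8.85×10^-12)(0.02647)(4.76×10^10) = 0.01115 A.
For r < R the Ampère–Maxwell law gives B(2πr) = μ₀ I_d (r²/R²), so B = μ₀ I_d r/(2πR²) = (4π×10^-7)(0.01115)(0.0487)/(2π·0.0918²) = 1.29×10^-8 T.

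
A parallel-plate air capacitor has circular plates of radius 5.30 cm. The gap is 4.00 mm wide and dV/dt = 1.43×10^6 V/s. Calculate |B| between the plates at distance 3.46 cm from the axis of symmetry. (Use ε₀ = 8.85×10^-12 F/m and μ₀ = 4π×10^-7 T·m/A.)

dE/dt = (dV/dt)/d = 3.575×10^8 V/(m·s); I_d = ε₀(πR²)(dE/dt) = (8.85×10^-12)(8.825×10^-3)(3.575×10^8) = 2.792×10^-5 A.
For r < R the Ampère–Maxwell law gives B(2πr) = μ₀ I_d (r²/R²), so B = μ₀ I_d r/(2πR²) = (4π×10^-7)(2.792×10^-5)(0.0346)/(2π·0.0530²) = 6.88×10^-11 T.

6.88×10^-11 T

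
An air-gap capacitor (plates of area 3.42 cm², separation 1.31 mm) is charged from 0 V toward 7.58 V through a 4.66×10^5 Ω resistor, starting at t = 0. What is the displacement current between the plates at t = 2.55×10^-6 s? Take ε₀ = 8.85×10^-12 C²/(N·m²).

1.52×10^-6 A

C = ε₀A/d = (8.85×10^-12)(3.42×10^-4)/(1.31×10^-3) = 2.310×10^-12 F, so τ = RC = 1.076×10^-6 s.
The conduction current is I(t) = (V₀/R) e^(−t/τ), and the displacement current between the plates equals it.
t/τ = 2.370; I_d = (7.58/4.66×10^5) · e^(−2.370) = (1.627×10^-5)(0.09348) = 1.52×10^-6 A.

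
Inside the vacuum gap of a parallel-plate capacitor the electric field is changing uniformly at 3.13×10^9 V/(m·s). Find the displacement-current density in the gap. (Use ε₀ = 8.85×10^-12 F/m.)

The displacement-current density is ε₀ ∂E/∂t = (8.85×10^-12)(3.13×10^9) = 0.0277 A/m².

0.0277 A/m²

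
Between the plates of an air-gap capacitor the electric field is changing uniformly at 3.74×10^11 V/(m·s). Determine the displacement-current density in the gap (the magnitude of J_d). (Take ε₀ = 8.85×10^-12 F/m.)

J_d = ε₀ ∂E/∂t, so J_d = 3.31 A/m².

3.31 A/m²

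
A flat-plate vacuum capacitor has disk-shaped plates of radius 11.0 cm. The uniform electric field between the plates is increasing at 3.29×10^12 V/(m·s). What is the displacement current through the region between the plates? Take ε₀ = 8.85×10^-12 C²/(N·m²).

The displacement current is ε₀ times dΦ_E/dt = ε₀ A dE/dt = (8.85×10^-12)(0.03801)(3.29×10^12) = 1.11 A.

1.11 A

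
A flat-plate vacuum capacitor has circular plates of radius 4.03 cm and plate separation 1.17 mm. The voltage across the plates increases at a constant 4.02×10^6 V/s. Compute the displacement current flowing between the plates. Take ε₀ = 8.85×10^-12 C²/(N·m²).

1.55×10^-4 A

E = V/d so dE/dt = (dV/dt)/d = 3.436×10^9 V/(m·s), and I_d = ε₀ A dE/dt = (8.85×10^-12)(5.102×10^-3)(3.436×10^9) = 1.55×10^-4 A.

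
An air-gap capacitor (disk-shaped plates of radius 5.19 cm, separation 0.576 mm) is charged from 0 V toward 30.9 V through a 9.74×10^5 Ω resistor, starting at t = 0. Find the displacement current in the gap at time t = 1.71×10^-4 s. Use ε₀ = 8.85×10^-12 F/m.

8.22×10^-6 A

With C = ε₀A/d = (8.85×10^-12)(8.462×10^-3)/(5.76×10^-4) = 1.300×10^-10 F, the time constant is τ = RC = 1.266×10^-4 s, so t/τ = 1.351 and e^(−t/τ) = 0.2590.
I_d = I_cond = (V₀/R) e^(−t/τ) = (3.172×10^-5)(0.2590) = 8.22×10^-6 A.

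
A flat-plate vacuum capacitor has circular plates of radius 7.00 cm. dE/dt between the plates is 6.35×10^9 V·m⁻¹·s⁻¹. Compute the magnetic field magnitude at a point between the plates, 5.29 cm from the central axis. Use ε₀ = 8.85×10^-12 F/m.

Total displacement current: I_d = ε₀(πR²)(dE/dt) = (8.85×10^-12)(0.01539)(6.35×10^9) = 8.649×10^-4 A.
For r < R the Ampère–Maxwell law gives B(2πr) = μ₀ I_d (r²/R²), so B = μ₀ I_d r/(2πR²) = (4π×10^-7)(8.649×10^-4)(0.0529)/(2π·0.0700²) = 1.87×10^-9 T.

1.87×10^-9 T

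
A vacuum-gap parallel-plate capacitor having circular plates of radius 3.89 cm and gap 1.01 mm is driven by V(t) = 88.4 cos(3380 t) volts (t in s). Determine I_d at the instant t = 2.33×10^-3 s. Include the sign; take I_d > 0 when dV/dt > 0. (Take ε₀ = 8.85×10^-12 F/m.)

dE/dt = (V₀ω/d)·−sin(ωt) with ωt = 7.8754 rad: (88.4)(3380)(-0.9998)/(1.01×10^-3) = -2.958×10^8 V/(m·s).
I_d = ε₀ A dE/dt = (8.85×10^-12)(4.754×10^-3)(-2.958×10^8) = -1.24×10^-5 A.

-1.24×10^-5 A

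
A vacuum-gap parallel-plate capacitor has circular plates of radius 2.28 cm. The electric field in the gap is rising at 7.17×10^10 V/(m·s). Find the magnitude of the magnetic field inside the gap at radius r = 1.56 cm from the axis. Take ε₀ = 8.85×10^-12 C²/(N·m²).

I_d = ε₀ dΦ_E/dt = ε₀ πR² (dE/dt) = (8.85×10^-12)(1.633×10^-3)(7.17×10^10) = 1.036×10^-3 A through the full plate area.
An Ampèrian loop of radius r encloses a fraction (r/R)² of I_d. Then B·2πr = μ₀ I_d (r/R)², giving B = μ₀ I_d r/(2πR²) = 6.22×10^-9 T.

6.22×10^-9 T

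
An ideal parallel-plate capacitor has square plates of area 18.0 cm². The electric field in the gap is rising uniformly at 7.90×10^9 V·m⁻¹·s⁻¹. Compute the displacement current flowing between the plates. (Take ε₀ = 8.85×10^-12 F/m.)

1.26×10^-4 A

I_d = ε₀ A (dE/dt) = (8.85×10^-12)(1.80×10^-3 m²)(7.90×10^9) = 1.26×10^-4 A.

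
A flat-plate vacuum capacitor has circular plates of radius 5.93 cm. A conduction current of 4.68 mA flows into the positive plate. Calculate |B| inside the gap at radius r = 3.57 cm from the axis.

9.50×10^-9 T

Between the plates the displacement current equals the wire current: I_d = 4.68 mA = 4.68×10^-3 A.
An Ampèrian loop of radius r encloses a fraction (r/R)² of I_d. Then B·2πr = μ₀ I_d (r/R)², giving B = μ₀ I_d r/(2πR²) = 9.50×10^-9 T.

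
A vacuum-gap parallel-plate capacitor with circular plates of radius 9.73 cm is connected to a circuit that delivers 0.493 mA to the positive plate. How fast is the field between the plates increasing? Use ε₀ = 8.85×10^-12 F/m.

1.87×10^9 V/(m·s)

By continuity, I_d in the gap equals the 0.493 mA flowing in the wire.
Inverting I_d = ε₀ A dE/dt gives dE/dt = 4.93×10^-4 / (8.85×10^-12 · 0.02974) = 1.87×10^9 V/(m·s).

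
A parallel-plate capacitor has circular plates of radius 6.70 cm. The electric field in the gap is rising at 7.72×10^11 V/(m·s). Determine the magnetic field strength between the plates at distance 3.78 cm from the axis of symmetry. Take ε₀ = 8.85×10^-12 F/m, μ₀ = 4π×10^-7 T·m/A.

I_d = ε₀ dΦ_E/dt = ε₀ πR² (dE/dt) = (8.85×10^-12)(0.01410)(7.72×10^11) = 0.09633 A through the full plate area.
An Ampèrian loop of radius r encloses a fraction (r/R)² of I_d. Then B·2πr = μ₀ I_d (r/R)², giving B = μ₀ I_d r/(2πR²) = 1.62×10^-7 T.

1.62×10^-7 T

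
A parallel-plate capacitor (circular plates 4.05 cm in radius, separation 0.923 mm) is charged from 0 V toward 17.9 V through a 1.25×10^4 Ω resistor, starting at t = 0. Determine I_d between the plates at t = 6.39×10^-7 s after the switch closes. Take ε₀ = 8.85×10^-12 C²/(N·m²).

C = ε₀A/d = (8.85×10^-12)(5.153×10^-3)/(9.23×10^-4) = 4.941×10^-11 F, so τ = RC = 6.176×10^-7 s.
The conduction current is I(t) = (V₀/R) e^(−t/τ), and the displacement current between the plates equals it.
t/τ = 1.035; I_d = (17.9/1.25×10^4) · e^(−1.035) = (1.432×10^-3)(0.3552) = 5.09×10^-4 A.

5.09×10^-4 A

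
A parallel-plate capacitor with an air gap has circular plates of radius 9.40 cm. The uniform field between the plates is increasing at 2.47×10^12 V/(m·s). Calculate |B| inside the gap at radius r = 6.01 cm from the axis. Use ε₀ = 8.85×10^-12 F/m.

Total displacement current: I_d = ε₀(πR²)(dE/dt) = (8.85×10^-12)(0.02776)(2.47×10^12) = 0.6068 A.
For r < R the Ampère–Maxwell law gives B(2πr) = μ₀ I_d (r²/R²), so B = μ₀ I_d r/(2πR²) = (4π×10^-7)(0.6068)(0.0601)/(2π·0.0940²) = 8.25×10^-7 T.

8.25×10^-7 T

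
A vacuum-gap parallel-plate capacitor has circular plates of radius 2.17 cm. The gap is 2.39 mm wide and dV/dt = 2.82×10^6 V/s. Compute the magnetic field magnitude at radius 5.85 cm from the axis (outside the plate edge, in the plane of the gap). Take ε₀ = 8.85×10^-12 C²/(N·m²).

5.28×10^-11 T

dE/dt = (dV/dt)/d = 1.180×10^9 V/(m·s); I_d = ε₀(πR²)(dE/dt) = (8.85×10^-12)(1.479×10^-3)(1.180×10^9) = 1.545×10^-5 A.
Outside the plates the loop encloses all of I_d, so B·2πr = μ₀ I_d and B = 5.28×10^-11 T.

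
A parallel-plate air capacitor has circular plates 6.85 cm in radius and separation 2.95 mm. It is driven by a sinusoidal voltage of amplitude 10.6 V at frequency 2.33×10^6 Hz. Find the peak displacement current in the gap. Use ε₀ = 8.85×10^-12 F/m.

(dE/dt)_max = V₀ω/d = 5.260×10^10 V/(m·s); ω = 2πf = 1.464×10^7 rad/s.
I_d,max = ε₀ A (dE/dt)_max = (8.85×10^-12)(0.01474)(5.260×10^10) = 6.86×10^-3 A.

6.86×10^-3 A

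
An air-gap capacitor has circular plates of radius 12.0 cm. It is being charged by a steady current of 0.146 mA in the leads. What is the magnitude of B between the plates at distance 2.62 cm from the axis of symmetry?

No conduction current crosses the gap, so I_d there equals the 1.46×10^-4 A in the leads.
An Ampèrian loop of radius r encloses a fraction (r/R)² of I_d. Then B·2πr = μ₀ I_d (r/R)², giving B = μ₀ I_d r/(2πR²) = 5.31×10^-11 T.

5.31×10^-11 T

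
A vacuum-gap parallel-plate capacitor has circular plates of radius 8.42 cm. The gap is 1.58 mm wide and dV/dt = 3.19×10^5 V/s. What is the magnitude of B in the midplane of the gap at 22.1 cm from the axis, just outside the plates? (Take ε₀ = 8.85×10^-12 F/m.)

I_d = C dV/dt with C = ε₀πR²/d = 1.247×10^-10 F, so I_d = (1.247×10^-10)(3.19×10^5) = 3.978×10^-5 A.
With r > R the enclosed displacement current is the full I_d; B = μ₀ I_d / (2πr) = 3.60×10^-11 T.

3.60×10^-11 T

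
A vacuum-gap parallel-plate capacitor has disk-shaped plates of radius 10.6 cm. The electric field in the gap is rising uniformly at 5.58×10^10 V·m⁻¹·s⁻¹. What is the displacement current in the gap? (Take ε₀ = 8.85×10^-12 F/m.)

With a uniform field, Φ_E = EA, so I_d = ε₀ A dE/dt = 0.0174 A.

0.0174 A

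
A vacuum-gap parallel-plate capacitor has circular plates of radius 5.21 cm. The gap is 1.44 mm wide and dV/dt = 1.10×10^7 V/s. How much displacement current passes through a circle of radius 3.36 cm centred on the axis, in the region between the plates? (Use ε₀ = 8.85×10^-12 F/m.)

2.40×10^-4 A

With E = V/d, dE/dt = 7.639×10^9 V/(m·s) and πR² = 8.528×10^-3 m², giving I_d = ε₀ πR² dE/dt = 5.765×10^-4 A.
Through an area πr² the displacement current is I_d·(πr²/πR²) = I_d (r/R)² = 2.40×10^-4 A.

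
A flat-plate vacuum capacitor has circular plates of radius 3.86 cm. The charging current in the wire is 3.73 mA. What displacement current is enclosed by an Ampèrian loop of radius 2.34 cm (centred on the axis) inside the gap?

1.37×10^-3 A

No conduction current crosses the gap, so I_d there equals the 3.73×10^-3 A in the leads.
Through an area πr² the displacement current is I_d·(πr²/πR²) = I_d (r/R)² = 1.37×10^-3 A.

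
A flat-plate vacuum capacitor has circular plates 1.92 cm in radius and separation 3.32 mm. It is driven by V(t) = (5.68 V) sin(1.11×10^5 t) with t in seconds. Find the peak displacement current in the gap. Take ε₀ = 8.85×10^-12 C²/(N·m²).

C = ε₀A/d = (8.85×10^-12)(1.158×10^-3)/(3.32×10^-3) = 3.087×10^-12 F; ω = 1.11×10^5 rad/s.
I_d = C dV/dt, so |I_d|_max = C V₀ ω = (3.087×10^-12)(5.68)(1.11×10^5) = 1.95×10^-6 A.

1.95×10^-6 A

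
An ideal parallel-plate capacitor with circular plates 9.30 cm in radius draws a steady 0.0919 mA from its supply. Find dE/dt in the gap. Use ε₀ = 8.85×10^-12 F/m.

3.82×10^8 V/(m·s)

Charge continuity gives I_d = I = 9.19×10^-5 A between the plates.
Inverting I_d = ε₀ A dE/dt gives dE/dt = 9.19×10^-5 / (8.85×10^-12 · 0.02717) = 3.82×10^8 V/(m·s).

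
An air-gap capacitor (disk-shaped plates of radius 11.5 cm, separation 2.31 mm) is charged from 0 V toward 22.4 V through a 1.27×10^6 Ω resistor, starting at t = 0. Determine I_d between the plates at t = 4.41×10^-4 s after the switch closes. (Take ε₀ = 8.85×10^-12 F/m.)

With C = ε₀A/d = (8.85×10^-12)(0.04155)/(2.31×10^-3) = 1.592×10^-10 F, the time constant is τ = RC = 2.022×10^-4 s, so t/τ = 2.181 and e^(−t/τ) = 0.1129.
I_d = I_cond = (V₀/R) e^(−t/τ) = (1.764×10^-5)(0.1129) = 1.99×10^-6 A.

1.99×10^-6 A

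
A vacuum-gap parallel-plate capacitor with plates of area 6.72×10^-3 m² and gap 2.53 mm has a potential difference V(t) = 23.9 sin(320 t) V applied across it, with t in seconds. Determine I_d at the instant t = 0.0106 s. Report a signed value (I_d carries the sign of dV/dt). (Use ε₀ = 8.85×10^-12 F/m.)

-1.74×10^-7 A

dE/dt = (V₀ω/d)·cos(ωt) with ωt = 3.392 rad: (23.9)(320)(-0.9688)/(2.53×10^-3) = -2.929×10^6 V/(m·s).
I_d = ε₀ A dE/dt = (8.85×10^-12)(6.72×10^-3)(-2.929×10^6) = -1.74×10^-7 A.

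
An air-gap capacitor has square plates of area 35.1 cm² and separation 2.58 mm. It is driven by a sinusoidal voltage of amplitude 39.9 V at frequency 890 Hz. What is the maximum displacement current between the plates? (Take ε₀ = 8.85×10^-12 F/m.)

(dE/dt)_max = V₀ω/d = 8.648×10^7 V/(m·s); ω = 2πf = 5592 rad/s.
I_d,max = ε₀ A (dE/dt)_max = (8.85×10^-12)(3.51×10^-3)(8.648×10^7) = 2.69×10^-6 A.

2.69×10^-6 A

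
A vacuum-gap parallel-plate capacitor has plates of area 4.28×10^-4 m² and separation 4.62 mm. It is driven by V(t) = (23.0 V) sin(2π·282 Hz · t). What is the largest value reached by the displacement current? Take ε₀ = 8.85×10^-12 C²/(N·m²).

(dE/dt)_max = V₀ω/d = 8.822×10^6 V/(m·s); ω = 2πf = 1772 rad/s.
I_d,max = ε₀ A (dE/dt)_max = (8.85×10^-12)(4.28×10^-4)(8.822×10^6) = 3.34×10^-8 A.

3.34×10^-8 A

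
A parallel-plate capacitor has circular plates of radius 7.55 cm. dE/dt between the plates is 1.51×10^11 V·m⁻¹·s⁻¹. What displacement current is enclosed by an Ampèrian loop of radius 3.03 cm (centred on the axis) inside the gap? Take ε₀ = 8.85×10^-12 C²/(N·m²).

I_d = ε₀ dΦ_E/dt = ε₀ πR² (dE/dt) = (8.85×10^-12)(0.01791)(1.51×10^11) = 0.02393 A through the full plate area.
The field is uniform, so I_d,enc = I_d (r/R)² = (0.02393)(3.03/7.55)² = 3.85×10^-3 A.

3.85×10^-3 A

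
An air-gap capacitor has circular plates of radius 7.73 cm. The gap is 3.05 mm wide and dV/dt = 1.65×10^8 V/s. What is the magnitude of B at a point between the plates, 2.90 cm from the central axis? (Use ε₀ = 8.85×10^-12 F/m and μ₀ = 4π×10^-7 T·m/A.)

With E = V/d, dE/dt = 5.410×10^10 V/(m·s) and πR² = 0.01877 m², giving I_d = ε₀ πR² dE/dt = 8.987×10^-3 A.
∮B·dl = μ₀ I_d,enc with I_d,enc = I_d r²/R² = 1.265×10^-3 A; so B = μ₀ I_d,enc/(2πr) = 8.72×10^-9 T.

8.72×10^-9 T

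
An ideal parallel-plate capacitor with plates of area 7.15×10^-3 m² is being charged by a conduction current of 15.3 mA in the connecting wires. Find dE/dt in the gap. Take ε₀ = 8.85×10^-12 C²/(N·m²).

The displacement current between the plates equals the conduction current, I_d = 15.3 mA.
Then dE/dt = I_d/(ε₀A) = 2.42×10^11 V/(m·s).

2.42×10^11 V/(m·s)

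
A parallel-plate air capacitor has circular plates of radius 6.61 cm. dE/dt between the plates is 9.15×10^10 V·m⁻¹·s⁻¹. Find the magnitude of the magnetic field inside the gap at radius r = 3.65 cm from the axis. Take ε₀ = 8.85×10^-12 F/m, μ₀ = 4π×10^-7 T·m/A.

Total displacement current: I_d = ε₀(πR²)(dE/dt) = (8.85×10^-12)(0.01373)(9.15×10^10) = 0.01112 A.
∮B·dl = μ₀ I_d,enc with I_d,enc = I_d r²/R² = 3.391×10^-3 A; so B = μ₀ I_d,enc/(2πr) = 1.86×10^-8 T.

1.86×10^-8 T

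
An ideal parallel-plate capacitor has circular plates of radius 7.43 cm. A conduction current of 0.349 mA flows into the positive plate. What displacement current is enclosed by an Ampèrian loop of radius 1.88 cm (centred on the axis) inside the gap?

2.23×10^-5 A

By continuity the displacement current in the gap matches the conduction current: I_d = 3.49×10^-4 A.
Since J_d is uniform, the enclosed fraction is (r/R)² = 0.06402, giving I_d,enc = 2.23×10^-5 A.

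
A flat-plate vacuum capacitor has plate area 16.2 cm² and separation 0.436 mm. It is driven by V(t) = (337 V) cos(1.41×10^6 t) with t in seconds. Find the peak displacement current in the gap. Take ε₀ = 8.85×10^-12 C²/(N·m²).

0.0156 A

(dE/dt)_max = V₀ω/d = 1.090×10^12 V/(m·s); ω = 1.41×10^6 rad/s.
I_d,max = ε₀ A (dE/dt)_max = (8.85×10^-12)(1.62×10^-3)(1.090×10^12) = 0.0156 A.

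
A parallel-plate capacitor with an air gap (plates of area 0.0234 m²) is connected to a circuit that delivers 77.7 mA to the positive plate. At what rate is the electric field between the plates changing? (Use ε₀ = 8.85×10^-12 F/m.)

3.75×10^11 V/(m·s)

The displacement current between the plates equals the conduction current, I_d = 77.7 mA.
Since I_d = ε₀ A dE/dt, dE/dt = I_d/(ε₀A) = (0.0777)/((8.85×10^-12)(0.0234)) = 3.75×10^11 V/(m·s).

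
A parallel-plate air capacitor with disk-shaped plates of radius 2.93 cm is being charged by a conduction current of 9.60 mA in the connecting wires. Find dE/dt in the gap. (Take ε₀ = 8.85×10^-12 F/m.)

4.02×10^11 V/(m·s)

By continuity, I_d in the gap equals the 9.60 mA flowing in the wire.
Since I_d = ε₀ A dE/dt, dE/dt = I_d/(ε₀A) = (9.60×10^-3)/((8.85×10^-12)(2.697×10^-3)) = 4.02×10^11 V/(m·s).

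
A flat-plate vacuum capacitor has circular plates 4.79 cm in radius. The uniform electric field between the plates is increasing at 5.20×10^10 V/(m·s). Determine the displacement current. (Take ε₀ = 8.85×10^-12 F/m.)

I_d = ε₀ A (dE/dt) = (8.85×10^-12)(7.208×10^-3 m²)(5.20×10^10) = 3.32×10^-3 A.

3.32×10^-3 A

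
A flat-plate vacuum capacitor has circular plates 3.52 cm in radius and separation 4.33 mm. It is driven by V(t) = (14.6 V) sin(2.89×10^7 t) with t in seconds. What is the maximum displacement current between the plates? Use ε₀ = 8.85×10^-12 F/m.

3.36×10^-3 A

The displacement current equals the conduction current C dV/dt, which peaks at C V₀ ω.
With C = ε₀A/d = (8.85×10^-12)(3.893×10^-3)/(4.33×10^-3) = 7.957×10^-12 F and ω = 2.89×10^7 rad/s, I_d,max = (7.957×10^-12)(14.6)(2.89×10^7) = 3.36×10^-3 A.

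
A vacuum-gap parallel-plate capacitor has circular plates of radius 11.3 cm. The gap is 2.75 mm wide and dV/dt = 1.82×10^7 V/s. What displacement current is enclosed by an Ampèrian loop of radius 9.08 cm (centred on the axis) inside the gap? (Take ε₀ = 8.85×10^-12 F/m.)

With E = V/d, dE/dt = 6.618×10^9 V/(m·s) and πR² = 0.04011 m², giving I_d = ε₀ πR² dE/dt = 2.349×10^-3 A.
The field is uniform, so I_d,enc = I_d (r/R)² = (2.349×10^-3)(9.08/11.3)² = 1.52×10^-3 A.

1.52×10^-3 A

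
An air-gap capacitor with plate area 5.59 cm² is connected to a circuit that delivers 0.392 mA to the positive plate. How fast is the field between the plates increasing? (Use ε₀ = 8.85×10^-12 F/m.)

7.92×10^10 V/(m·s)

Charge continuity gives I_d = I = 3.92×10^-4 A between the plates.
Since I_d = ε₀ A dE/dt, dE/dt = I_d/(ε₀A) = (3.92×10^-4)/((8.85×10^-12)(5.59×10^-4)) = 7.92×10^10 V/(m·s).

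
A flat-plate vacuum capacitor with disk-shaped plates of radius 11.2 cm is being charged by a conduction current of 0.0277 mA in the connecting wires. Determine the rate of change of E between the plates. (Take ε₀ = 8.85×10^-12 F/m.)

7.94×10^7 V/(m·s)

Charge continuity gives I_d = I = 2.77×10^-5 A between the plates.
Inverting I_d = ε₀ A dE/dt gives dE/dt = 2.77×10^-5 / (8.85×10^-12 · 0.03941) = 7.94×10^7 V/(m·s).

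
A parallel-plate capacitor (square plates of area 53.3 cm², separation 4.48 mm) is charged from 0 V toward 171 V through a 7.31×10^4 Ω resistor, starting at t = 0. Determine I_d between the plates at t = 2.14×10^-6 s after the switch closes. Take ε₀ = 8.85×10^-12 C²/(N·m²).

1.45×10^-4 A

With C = ε₀A/d = (8.85×10^-12)(5.33×10^-3)/(4.48×10^-3) = 1.053×10^-11 F, the time constant is τ = RC = 7.697×10^-7 s, so t/τ = 2.780 and e^(−t/τ) = 0.06204.
I_d = I_cond = (V₀/R) e^(−t/τ) = (2.339×10^-3)(0.06204) = 1.45×10^-4 A.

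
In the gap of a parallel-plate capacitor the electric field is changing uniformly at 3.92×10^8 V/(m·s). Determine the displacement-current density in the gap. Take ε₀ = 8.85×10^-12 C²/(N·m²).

J_d = ε₀ ∂E/∂t, so J_d = 3.47×10^-3 A/m².

3.47×10^-3 A/m²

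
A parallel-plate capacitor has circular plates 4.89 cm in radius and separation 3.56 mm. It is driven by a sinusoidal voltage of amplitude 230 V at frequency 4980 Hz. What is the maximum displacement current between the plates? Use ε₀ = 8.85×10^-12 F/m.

C = ε₀A/d = (8.85×10^-12)(7.512×10^-3)/(3.56×10^-3) = 1.867×10^-11 F; ω = 2πf = 3.129×10^4 rad/s.
I_d = C dV/dt, so |I_d|_max = C V₀ ω = (1.867×10^-11)(230)(3.129×10^4) = 1.34×10^-4 A.

1.34×10^-4 A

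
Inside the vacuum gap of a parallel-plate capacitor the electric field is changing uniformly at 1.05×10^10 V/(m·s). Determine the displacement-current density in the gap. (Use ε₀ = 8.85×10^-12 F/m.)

0.0929 A/m²

J_d = ε₀ ∂E/∂t, so J_d = 0.0929 A/m².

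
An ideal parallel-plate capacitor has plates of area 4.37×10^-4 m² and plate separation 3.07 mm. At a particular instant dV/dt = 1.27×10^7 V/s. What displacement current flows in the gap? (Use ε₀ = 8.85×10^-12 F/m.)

1.60×10^-5 A

The field between the plates is E = V/d, so dE/dt = (1.27×10^7)/(3.07×10^-3 m) = 4.137×10^9 V/(m·s).
I_d = ε₀ A (dE/dt) = (8.85×10^-12)(4.37×10^-4)(4.137×10^9) = 1.60×10^-5 A.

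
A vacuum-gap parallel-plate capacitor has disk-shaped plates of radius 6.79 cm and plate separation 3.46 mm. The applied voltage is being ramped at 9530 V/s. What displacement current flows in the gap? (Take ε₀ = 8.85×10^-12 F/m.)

3.53×10^-7 A

E = V/d so dE/dt = (dV/dt)/d = 2.754×10^6 V/(m·s), and I_d = ε₀ A dE/dt = (8.85×10^-12)(0.01448)(2.754×10^6) = 3.53×10^-7 A.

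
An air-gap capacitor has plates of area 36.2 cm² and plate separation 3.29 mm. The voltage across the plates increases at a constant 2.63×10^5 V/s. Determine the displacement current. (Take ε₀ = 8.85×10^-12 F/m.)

2.56×10^-6 A

C = ε₀A/d = (8.85×10^-12)(3.62×10^-3)/(3.29×10^-3) = 9.738×10^-12 F.
I_d = C dV/dt = (9.738×10^-12)(2.63×10^5) = 2.56×10^-6 A.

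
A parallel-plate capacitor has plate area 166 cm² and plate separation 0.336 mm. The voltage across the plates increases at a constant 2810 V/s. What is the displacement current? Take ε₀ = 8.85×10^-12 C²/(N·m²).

1.23×10^-6 A

C = ε₀A/d = (8.85×10^-12)(0.0166)/(3.36×10^-4) = 4.372×10^-10 F.
I_d = C dV/dt = (4.372×10^-10)(2810) = 1.23×10^-6 A.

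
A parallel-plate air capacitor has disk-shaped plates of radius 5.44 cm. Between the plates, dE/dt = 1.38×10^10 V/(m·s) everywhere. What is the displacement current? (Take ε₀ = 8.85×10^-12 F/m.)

The displacement current is ε₀ times dΦ_E/dt = ε₀ A dE/dt = (8.85×10^-12)(9.297×10^-3)(1.38×10^10) = 1.14×10^-3 A.

1.14×10^-3 A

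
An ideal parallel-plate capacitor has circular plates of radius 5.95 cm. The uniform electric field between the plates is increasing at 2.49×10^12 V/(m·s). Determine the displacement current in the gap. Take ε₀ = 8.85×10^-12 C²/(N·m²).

The displacement current is ε₀ times dΦ_E/dt = ε₀ A dE/dt = (8.85×10^-12)(0.01112)(2.49×10^12) = 0.245 A.

0.245 A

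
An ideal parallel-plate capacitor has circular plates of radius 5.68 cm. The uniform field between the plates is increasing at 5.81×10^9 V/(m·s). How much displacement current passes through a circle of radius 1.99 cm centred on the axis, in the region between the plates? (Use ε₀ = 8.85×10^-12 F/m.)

Through the whole plate area (πR² = 0.01014 m²), I_d = ε₀ πR² dE/dt = 5.214×10^-4 A.
The field is uniform, so I_d,enc = I_d (r/R)² = (5.214×10^-4)(1.99/5.68)² = 6.40×10^-5 A.

6.40×10^-5 A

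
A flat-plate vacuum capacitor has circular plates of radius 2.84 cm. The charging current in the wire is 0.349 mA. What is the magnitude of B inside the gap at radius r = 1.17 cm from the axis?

By continuity the displacement current in the gap matches the conduction current: I_d = 3.49×10^-4 A.
For r < R the Ampère–Maxwell law gives B(2πr) = μ₀ I_d (r²/R²), so B = μ₀ I_d r/(2πR²) = (4π×10^-7)(3.49×10^-4)(0.0117)/(2π·0.0284²) = 1.01×10^-9 T.

1.01×10^-9 T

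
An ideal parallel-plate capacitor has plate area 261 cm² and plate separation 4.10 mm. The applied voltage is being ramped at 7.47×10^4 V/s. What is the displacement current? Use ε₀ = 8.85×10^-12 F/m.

4.21×10^-6 A

The field between the plates is E = V/d, so dE/dt = (7.47×10^4)/(4.10×10^-3 m) = 1.822×10^7 V/(m·s).
I_d = ε₀ A (dE/dt) = (8.85×10^-12)(0.0261)(1.822×10^7) = 4.21×10^-6 A.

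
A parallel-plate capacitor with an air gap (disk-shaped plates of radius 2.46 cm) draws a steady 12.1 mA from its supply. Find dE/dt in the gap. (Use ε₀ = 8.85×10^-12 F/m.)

7.19×10^11 V/(m·s)

The displacement current between the plates equals the conduction current, I_d = 12.1 mA.
Then dE/dt = I_d/(ε₀A) = 7.19×10^11 V/(m·s).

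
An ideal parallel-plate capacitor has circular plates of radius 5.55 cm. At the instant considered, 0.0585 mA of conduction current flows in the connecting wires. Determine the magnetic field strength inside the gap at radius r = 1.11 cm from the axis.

Between the plates the displacement current equals the wire current: I_d = 0.0585 mA = 5.85×10^-5 A.
For r < R the Ampère–Maxwell law gives B(2πr) = μ₀ I_d (r²/R²), so B = μ₀ I_d r/(2πR²) = (4π×10^-7)(5.85×10^-5)(0.0111)/(2π·0.0555²) = 4.22×10^-11 T.

4.22×10^-11 T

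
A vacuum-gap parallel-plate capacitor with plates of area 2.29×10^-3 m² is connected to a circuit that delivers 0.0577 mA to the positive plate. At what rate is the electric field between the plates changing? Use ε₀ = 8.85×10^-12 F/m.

2.85×10^9 V/(m·s)

The displacement current between the plates equals the conduction current, I_d = 0.0577 mA.
Since I_d = ε₀ A dE/dt, dE/dt = I_d/(ε₀A) = (5.77×10^-5)/((8.85×10^-12)(2.29×10^-3)) = 2.85×10^9 V/(m·s).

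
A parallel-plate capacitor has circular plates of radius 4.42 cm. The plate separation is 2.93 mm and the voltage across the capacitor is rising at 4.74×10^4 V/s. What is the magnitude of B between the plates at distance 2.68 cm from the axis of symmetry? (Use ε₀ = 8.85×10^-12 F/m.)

2.41×10^-12 T

I_d = C dV/dt with C = ε₀πR²/d = 1.854×10^-11 F, so I_d = (1.854×10^-11)(4.74×10^4) = 8.788×10^-7 A.
An Ampèrian loop of radius r encloses a fraction (r/R)² of I_d. Then B·2πr = μ₀ I_d (r/R)², giving B = μ₀ I_d r/(2πR²) = 2.41×10^-12 T.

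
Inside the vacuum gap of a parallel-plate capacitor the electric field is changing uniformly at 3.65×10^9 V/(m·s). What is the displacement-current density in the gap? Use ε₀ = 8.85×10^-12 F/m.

J_d = ε₀ dE/dt = (8.85×10^-12)(3.65×10^9) = 0.0323 A/m².

0.0323 A/m²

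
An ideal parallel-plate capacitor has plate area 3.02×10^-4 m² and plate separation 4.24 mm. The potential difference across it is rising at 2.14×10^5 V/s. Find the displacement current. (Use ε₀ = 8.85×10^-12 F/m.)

The field between the plates is E = V/d, so dE/dt = (2.14×10^5)/(4.24×10^-3 m) = 5.047×10^7 V/(m·s).
I_d = ε₀ A (dE/dt) = (8.85×10^-12)(3.02×10^-4)(5.047×10^7) = 1.35×10^-7 A.

1.35×10^-7 A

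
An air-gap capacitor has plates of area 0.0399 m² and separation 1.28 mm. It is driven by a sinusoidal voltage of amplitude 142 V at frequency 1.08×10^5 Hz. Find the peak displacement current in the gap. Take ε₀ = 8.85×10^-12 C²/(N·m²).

0.0266 A

The displacement current equals the conduction current C dV/dt, which peaks at C V₀ ω.
With C = ε₀A/d = (8.85×10^-12)(0.0399)/(1.28×10^-3) = 2.759×10^-10 F and ω = 2πf = 6.786×10^5 rad/s, I_d,max = (2.759×10^-10)(142)(6.786×10^5) = 0.0266 A.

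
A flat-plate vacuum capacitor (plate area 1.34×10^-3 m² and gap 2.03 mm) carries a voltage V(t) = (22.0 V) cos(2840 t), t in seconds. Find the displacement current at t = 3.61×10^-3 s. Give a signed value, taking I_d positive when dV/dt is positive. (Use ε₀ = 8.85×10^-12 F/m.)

2.69×10^-7 A

C = ε₀A/d = (8.85×10^-12)(1.34×10^-3)/(2.03×10^-3) = 5.842×10^-12 F. dV/dt = V₀ω·−sin(ωt); at ωt = 10.2524 rad this factor is 0.7363.
I_d = C dV/dt = (5.842×10^-12)(22.0)(2840)(0.7363) = 2.69×10^-7 A.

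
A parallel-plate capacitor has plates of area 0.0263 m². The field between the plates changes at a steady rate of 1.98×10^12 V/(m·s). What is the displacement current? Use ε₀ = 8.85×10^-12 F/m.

0.461 A

The displacement current is ε₀ times dΦ_E/dt = ε₀ A dE/dt = (8.85×10^-12)(0.0263)(1.98×10^12) = 0.461 A.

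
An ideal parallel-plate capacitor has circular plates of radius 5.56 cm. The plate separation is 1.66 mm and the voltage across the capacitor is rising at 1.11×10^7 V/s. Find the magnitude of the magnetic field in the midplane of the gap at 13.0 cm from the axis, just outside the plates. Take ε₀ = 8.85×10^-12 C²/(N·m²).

I_d = C dV/dt with C = ε₀πR²/d = 5.178×10^-11 F, so I_d = (5.178×10^-11)(1.11×10^7) = 5.748×10^-4 A.
With r > R the enclosed displacement current is the full I_d; B = μ₀ I_d / (2πr) = 8.84×10^-10 T.

8.84×10^-10 T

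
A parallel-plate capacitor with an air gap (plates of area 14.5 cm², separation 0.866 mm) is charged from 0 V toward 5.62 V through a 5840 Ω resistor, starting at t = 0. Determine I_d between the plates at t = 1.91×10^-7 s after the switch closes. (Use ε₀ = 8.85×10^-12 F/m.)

1.06×10^-4 A

With C = ε₀A/d = (8.85×10^-12)(1.45×10^-3)/(8.66×10^-4) = 1.482×10^-11 F, the time constant is τ = RC = 8.655×10^-8 s, so t/τ = 2.207 and e^(−t/τ) = 0.1100.
I_d = I_cond = (V₀/R) e^(−t/τ) = (9.623×10^-4)(0.1100) = 1.06×10^-4 A.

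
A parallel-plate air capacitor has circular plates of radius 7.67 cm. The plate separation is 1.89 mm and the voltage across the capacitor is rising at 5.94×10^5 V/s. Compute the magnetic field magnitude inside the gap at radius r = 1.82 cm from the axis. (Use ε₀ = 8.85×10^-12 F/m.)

3.18×10^-11 T

With E = V/d, dE/dt = 3.143×10^8 V/(m·s) and πR² = 0.01848 m², giving I_d = ε₀ πR² dE/dt = 5.140×10^-5 A.
∮B·dl = μ₀ I_d,enc with I_d,enc = I_d r²/R² = 2.894×10^-6 A; so B = μ₀ I_d,enc/(2πr) = 3.18×10^-11 T.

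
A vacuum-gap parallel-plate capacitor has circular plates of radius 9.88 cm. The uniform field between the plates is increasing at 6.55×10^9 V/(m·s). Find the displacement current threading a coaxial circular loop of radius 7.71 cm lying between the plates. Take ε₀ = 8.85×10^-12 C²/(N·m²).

Total displacement current: I_d = ε₀(πR²)(dE/dt) = (8.85×10^-12)(0.03067)(6.55×10^9) = 1.778×10^-3 A.
Through an area πr² the displacement current is I_d·(πr²/πR²) = I_d (r/R)² = 1.08×10^-3 A.

1.08×10^-3 A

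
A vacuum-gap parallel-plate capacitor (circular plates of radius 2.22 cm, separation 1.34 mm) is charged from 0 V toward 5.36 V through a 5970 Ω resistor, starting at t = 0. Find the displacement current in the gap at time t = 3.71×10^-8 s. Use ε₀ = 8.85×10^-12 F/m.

4.89×10^-4 A

With C = ε₀A/d = (8.85×10^-12)(1.548×10^-3)/(1.34×10^-3) = 1.022×10^-11 F, the time constant is τ = RC = 6.101×10^-8 s, so t/τ = 0.6081 and e^(−t/τ) = 0.5444.
I_d = I_cond = (V₀/R) e^(−t/τ) = (8.978×10^-4)(0.5444) = 4.89×10^-4 A.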